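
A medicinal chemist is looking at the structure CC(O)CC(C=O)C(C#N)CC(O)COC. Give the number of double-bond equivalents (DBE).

Molecular formula: C11H19NO4.
DoU = (2C + 2 + N − H − X) / 2, where X is the halogen count and O/S are ignored.
    = (2·11 + 2 + 1 − 19 − 0) / 2 = 6 / 2 = 3.

3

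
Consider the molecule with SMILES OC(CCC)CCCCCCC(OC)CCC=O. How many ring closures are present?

0

In SMILES, each pair of matching ring-closure digits denotes one ring-closing bond; the number of such bonds equals the number of independent rings.
Ring-closure bonds here: 0.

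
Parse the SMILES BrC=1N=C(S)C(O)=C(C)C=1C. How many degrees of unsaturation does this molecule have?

Molecular formula: C7H8BrNOS.
DoU = (2C + 2 + N − H − X) / 2, where X is the halogen count and O/S are ignored.
    = (2·7 + 2 + 1 − 8 − 1) / 2 = 8 / 2 = 4.

4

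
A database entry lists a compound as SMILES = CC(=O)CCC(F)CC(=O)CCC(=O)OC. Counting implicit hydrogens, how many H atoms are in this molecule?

17

Walk through each heavy atom and fill implicit hydrogens from standard valence (C 4, N 3, O 2, S 2, halogen 1):
  atom 1: C, bond orders sum to 1 (valence 4) → 3 H
  atom 2: C, bond orders sum to 4 (valence 4) → 0 H
  atom 3: O, bond orders sum to 2 (valence 2) → 0 H
  atom 4: C, bond orders sum to 2 (valence 4) → 2 H
  atom 5: C, bond orders sum to 2 (valence 4) → 2 H
  atom 6: C, bond orders sum to 3 (valence 4) → 1 H
  atom 7: F (halogen, monovalent) → 0 H
  atom 8: C, bond orders sum to 2 (valence 4) → 2 H
  atom 9: C, bond orders sum to 4 (valence 4) → 0 H
  atom 10: O, bond orders sum to 2 (valence 2) → 0 H
  atom 11: C, bond orders sum to 2 (valence 4) → 2 H
  atom 12: C, bond orders sum to 2 (valence 4) → 2 H
  atom 13: C, bond orders sum to 4 (valence 4) → 0 H
  atom 14: O, bond orders sum to 2 (valence 2) → 0 H
  atom 15: O, bond orders sum to 2 (valence 2) → 0 H
  atom 16: C, bond orders sum to 1 (valence 4) → 3 H
Total hydrogens: 17.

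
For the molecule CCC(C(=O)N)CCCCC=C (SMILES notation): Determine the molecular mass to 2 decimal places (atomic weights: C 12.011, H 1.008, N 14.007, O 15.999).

169.27 g/mol

First, the molecular formula is C10H19NO (counting implicit H from valence).
  C: 10 × 12.011 = 120.110
  H: 19 × 1.008 = 19.152
  N: 1 × 14.007 = 14.007
  O: 1 × 15.999 = 15.999
Sum: 10×12.011 + 19×1.008 + 1×14.007 + 1×15.999 = 169.268 → 169.27 g/mol.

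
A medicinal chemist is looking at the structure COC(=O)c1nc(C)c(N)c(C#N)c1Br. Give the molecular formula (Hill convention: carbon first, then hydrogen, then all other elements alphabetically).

Walk through each heavy atom and fill implicit hydrogens from standard valence (C 4, N 3, O 2, S 2, halogen 1); for lowercase aromatic atoms, an aromatic c carries 1 H when it has two neighbours and 0 H with three, and aromatic n carries 0 H:
  atom 1: C, bond orders sum to 1 (valence 4) → 3 H
  atom 2: O, bond orders sum to 2 (valence 2) → 0 H
  atom 3: C, bond orders sum to 4 (valence 4) → 0 H
  atom 4: O, bond orders sum to 2 (valence 2) → 0 H
  atom 5: aromatic c, 3 neighbours → 0 H
  atom 6: aromatic n, 2 neighbours → 0 H
  atom 7: aromatic c, 3 neighbours → 0 H
  atom 8: C, bond orders sum to 1 (valence 4) → 3 H
  atom 9: aromatic c, 3 neighbours → 0 H
  atom 10: N, bond orders sum to 1 (valence 3) → 2 H
  atom 11: aromatic c, 3 neighbours → 0 H
  atom 12: C, bond orders sum to 4 (valence 4) → 0 H
  atom 13: N, bond orders sum to 3 (valence 3) → 0 H
  atom 14: aromatic c, 3 neighbours → 0 H
  atom 15: Br (halogen, monovalent) → 0 H
Totals → C:9, H:8, Br:1, N:3, O:2.

C9H8BrN3O2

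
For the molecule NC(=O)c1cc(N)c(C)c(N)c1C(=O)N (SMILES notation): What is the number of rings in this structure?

In SMILES, each pair of matching ring-closure digits denotes one ring-closing bond; the number of such bonds equals the number of independent rings.
Ring-closure bonds here: 1.

1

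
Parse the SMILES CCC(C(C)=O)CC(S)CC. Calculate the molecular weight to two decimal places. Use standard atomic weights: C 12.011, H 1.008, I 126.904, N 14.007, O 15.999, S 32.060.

First, the molecular formula is C9H18OS (counting implicit H from valence).
  C: 9 × 12.011 = 108.099
  H: 18 × 1.008 = 18.144
  O: 1 × 15.999 = 15.999
  S: 1 × 32.060 = 32.060
Sum: 9×12.011 + 18×1.008 + 1×15.999 + 1×32.060 = 174.302 → 174.30 g/mol.

174.30 g/mol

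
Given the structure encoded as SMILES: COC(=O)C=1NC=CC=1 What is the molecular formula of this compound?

C6H7NO2

Walk through each heavy atom and fill implicit hydrogens from standard valence (C 4, N 3, O 2, S 2, halogen 1):
  atom 1: C, bond orders sum to 1 (valence 4) → 3 H
  atom 2: O, bond orders sum to 2 (valence 2) → 0 H
  atom 3: C, bond orders sum to 4 (valence 4) → 0 H
  atom 4: O, bond orders sum to 2 (valence 2) → 0 H
  atom 5: C, bond orders sum to 4 (valence 4) → 0 H
  atom 6: N, bond orders sum to 2 (valence 3) → 1 H
  atom 7: C, bond orders sum to 3 (valence 4) → 1 H
  atom 8: C, bond orders sum to 3 (valence 4) → 1 H
  atom 9: C, bond orders sum to 3 (valence 4) → 1 H
Totals → C:6, H:7, N:1, O:2.
In Hill order: C6H7NO2.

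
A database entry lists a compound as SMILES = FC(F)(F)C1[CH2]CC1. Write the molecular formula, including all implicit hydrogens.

C5H7F3

Walk through each heavy atom and fill implicit hydrogens from standard valence (C 4, N 3, O 2, S 2, halogen 1):
  atom 1: F (halogen, monovalent) → 0 H
  atom 2: C, bond orders sum to 4 (valence 4) → 0 H
  atom 3: F (halogen, monovalent) → 0 H
  atom 4: F (halogen, monovalent) → 0 H
  atom 5: C, bond orders sum to 3 (valence 4) → 1 H
  atom 6: C with explicit H count 2
  atom 7: C, bond orders sum to 2 (valence 4) → 2 H
  atom 8: C, bond orders sum to 2 (valence 4) → 2 H
Totals → C:5, H:7, F:3.
In Hill order: C5H7F3.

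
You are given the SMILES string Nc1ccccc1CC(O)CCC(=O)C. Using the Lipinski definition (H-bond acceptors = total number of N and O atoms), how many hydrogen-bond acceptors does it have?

N atoms: 1; O atoms: 2.
Lipinski HBA = 1 + 2 = 3.

3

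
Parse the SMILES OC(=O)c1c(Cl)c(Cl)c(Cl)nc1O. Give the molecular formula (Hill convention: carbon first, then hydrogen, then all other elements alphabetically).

C6H2Cl3NO3

Walk through each heavy atom and fill implicit hydrogens from standard valence (C 4, N 3, O 2, S 2, halogen 1); for lowercase aromatic atoms, an aromatic c carries 1 H when it has two neighbours and 0 H with three, and aromatic n carries 0 H:
  atom 1: O, bond orders sum to 1 (valence 2) → 1 H
  atom 2: C, bond orders sum to 4 (valence 4) → 0 H
  atom 3: O, bond orders sum to 2 (valence 2) → 0 H
  atom 4: aromatic c, 3 neighbours → 0 H
  atom 5: aromatic c, 3 neighbours → 0 H
  atom 6: Cl (halogen, monovalent) → 0 H
  atom 7: aromatic c, 3 neighbours → 0 H
  atom 8: Cl (halogen, monovalent) → 0 H
  atom 9: aromatic c, 3 neighbours → 0 H
  atom 10: Cl (halogen, monovalent) → 0 H
  atom 11: aromatic n, 2 neighbours → 0 H
  atom 12: aromatic c, 3 neighbours → 0 H
  atom 13: O, bond orders sum to 1 (valence 2) → 1 H
Totals → C:6, H:2, Cl:3, N:1, O:3.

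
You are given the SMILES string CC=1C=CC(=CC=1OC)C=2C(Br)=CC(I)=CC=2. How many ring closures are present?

2

In SMILES, each pair of matching ring-closure digits denotes one ring-closing bond; the number of such bonds equals the number of independent rings.
Ring-closure bonds here: 2.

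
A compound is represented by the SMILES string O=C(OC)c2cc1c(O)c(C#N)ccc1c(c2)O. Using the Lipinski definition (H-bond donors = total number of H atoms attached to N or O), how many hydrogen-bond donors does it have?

2

Donors: find every N or O and count the H atoms it carries.
  atom 1 (O): bond orders sum to 2 → 0 H
  atom 3 (O): bond orders sum to 2 → 0 H
  atom 9 (O): bond orders sum to 1 → 1 H
  atom 12 (N): bond orders sum to 3 → 0 H
  atom 18 (O): bond orders sum to 1 → 1 H
Lipinski HBD = 2.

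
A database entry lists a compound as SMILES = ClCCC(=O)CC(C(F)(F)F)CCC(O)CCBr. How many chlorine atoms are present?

Scan the SMILES for Cl atoms (remember two-letter symbols like Cl and Br are single atoms).
Chlorine count: 1.

1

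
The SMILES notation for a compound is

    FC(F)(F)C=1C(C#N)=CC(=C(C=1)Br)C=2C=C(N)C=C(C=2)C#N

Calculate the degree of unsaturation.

Molecular formula: C15H7BrF3N3.
DoU = (2C + 2 + N − H − X) / 2, where X is the halogen count and O/S are ignored.
    = (2·15 + 2 + 3 − 7 − 4) / 2 = 24 / 2 = 12.

12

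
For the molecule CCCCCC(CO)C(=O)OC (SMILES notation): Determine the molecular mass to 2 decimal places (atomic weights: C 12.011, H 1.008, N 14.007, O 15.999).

First, the molecular formula is C9H18O3 (counting implicit H from valence).
  C: 9 × 12.011 = 108.099
  H: 18 × 1.008 = 18.144
  O: 3 × 15.999 = 47.997
Sum: 9×12.011 + 18×1.008 + 3×15.999 = 174.240 → 174.24 g/mol.

174.24 g/mol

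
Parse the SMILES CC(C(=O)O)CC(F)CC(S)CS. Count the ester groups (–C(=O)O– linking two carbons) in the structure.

0

Scan the SMILES for the ester motif — none present.
Groups that are present: 1 carboxylic acid, 2 thiol.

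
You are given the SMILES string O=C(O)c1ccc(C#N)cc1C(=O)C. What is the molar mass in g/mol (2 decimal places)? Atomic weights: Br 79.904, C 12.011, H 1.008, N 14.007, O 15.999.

189.17 g/mol

First, the molecular formula is C10H7NO3 (counting implicit H from valence).
  C: 10 × 12.011 = 120.110
  H: 7 × 1.008 = 7.056
  N: 1 × 14.007 = 14.007
  O: 3 × 15.999 = 47.997
Sum: 10×12.011 + 7×1.008 + 1×14.007 + 3×15.999 = 189.170 → 189.17 g/mol.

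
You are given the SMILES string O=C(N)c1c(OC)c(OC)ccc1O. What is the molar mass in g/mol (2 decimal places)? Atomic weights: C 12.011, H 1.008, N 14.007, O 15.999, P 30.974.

First, the molecular formula is C9H11NO4 (counting implicit H from valence).
  C: 9 × 12.011 = 108.099
  H: 11 × 1.008 = 11.088
  N: 1 × 14.007 = 14.007
  O: 4 × 15.999 = 63.996
Sum: 9×12.011 + 11×1.008 + 1×14.007 + 4×15.999 = 197.190 → 197.19 g/mol.

197.19 g/mol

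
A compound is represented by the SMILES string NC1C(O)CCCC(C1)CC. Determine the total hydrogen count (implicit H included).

19

Walk through each heavy atom and fill implicit hydrogens from standard valence (C 4, N 3, O 2, S 2, halogen 1):
  atom 1: N, bond orders sum to 1 (valence 3) → 2 H
  atom 2: C, bond orders sum to 3 (valence 4) → 1 H
  atom 3: C, bond orders sum to 3 (valence 4) → 1 H
  atom 4: O, bond orders sum to 1 (valence 2) → 1 H
  atom 5: C, bond orders sum to 2 (valence 4) → 2 H
  atom 6: C, bond orders sum to 2 (valence 4) → 2 H
  atom 7: C, bond orders sum to 2 (valence 4) → 2 H
  atom 8: C, bond orders sum to 3 (valence 4) → 1 H
  atom 9: C, bond orders sum to 2 (valence 4) → 2 H
  atom 10: C, bond orders sum to 2 (valence 4) → 2 H
  atom 11: C, bond orders sum to 1 (valence 4) → 3 H
Total hydrogens: 19.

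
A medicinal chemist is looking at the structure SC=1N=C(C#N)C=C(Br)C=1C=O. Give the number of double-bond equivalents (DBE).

Degree of unsaturation = (number of rings) + (number of π bonds).
Ring closures in the SMILES: 1.
π bonds: 4 double bonds (each 1 DoU), 1 triple bond (each 2 DoU) → 6 DoU from unsaturation.
Total DoU = 1 + 6 = 7.

7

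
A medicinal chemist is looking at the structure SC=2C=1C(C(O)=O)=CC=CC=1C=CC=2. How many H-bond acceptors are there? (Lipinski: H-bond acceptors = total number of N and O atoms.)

2

N atoms: 0; O atoms: 2.
Lipinski HBA = 0 + 2 = 2.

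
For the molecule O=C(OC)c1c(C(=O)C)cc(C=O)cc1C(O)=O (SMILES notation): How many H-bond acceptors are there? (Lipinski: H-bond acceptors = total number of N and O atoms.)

N atoms: 0; O atoms: 6.
Lipinski HBA = 0 + 6 = 6.

6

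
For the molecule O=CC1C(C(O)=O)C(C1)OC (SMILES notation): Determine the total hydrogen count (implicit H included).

10

Walk through each heavy atom and fill implicit hydrogens from standard valence (C 4, N 3, O 2, S 2, halogen 1):
  atom 1: O, bond orders sum to 2 (valence 2) → 0 H
  atom 2: C, bond orders sum to 3 (valence 4) → 1 H
  atom 3: C, bond orders sum to 3 (valence 4) → 1 H
  atom 4: C, bond orders sum to 3 (valence 4) → 1 H
  atom 5: C, bond orders sum to 4 (valence 4) → 0 H
  atom 6: O, bond orders sum to 1 (valence 2) → 1 H
  atom 7: O, bond orders sum to 2 (valence 2) → 0 H
  atom 8: C, bond orders sum to 3 (valence 4) → 1 H
  atom 9: C, bond orders sum to 2 (valence 4) → 2 H
  atom 10: O, bond orders sum to 2 (valence 2) → 0 H
  atom 11: C, bond orders sum to 1 (valence 4) → 3 H
Total hydrogens: 10.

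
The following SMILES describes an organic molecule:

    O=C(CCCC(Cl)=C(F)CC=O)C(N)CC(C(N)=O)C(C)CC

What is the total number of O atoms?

3

Scan the SMILES for O atoms (remember two-letter symbols like Cl and Br are single atoms).
Oxygen count: 3.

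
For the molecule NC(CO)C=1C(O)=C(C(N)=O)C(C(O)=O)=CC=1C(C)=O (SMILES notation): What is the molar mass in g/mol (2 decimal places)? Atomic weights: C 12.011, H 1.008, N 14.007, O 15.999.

282.25 g/mol

First, the molecular formula is C12H14N2O6 (counting implicit H from valence).
  C: 12 × 12.011 = 144.132
  H: 14 × 1.008 = 14.112
  N: 2 × 14.007 = 28.014
  O: 6 × 15.999 = 95.994
Sum: 12×12.011 + 14×1.008 + 2×14.007 + 6×15.999 = 282.252 → 282.25 g/mol.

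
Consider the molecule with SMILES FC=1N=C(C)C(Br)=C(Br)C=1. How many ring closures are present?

In SMILES, each pair of matching ring-closure digits denotes one ring-closing bond; the number of such bonds equals the number of independent rings.
Ring-closure bonds here: 1.

1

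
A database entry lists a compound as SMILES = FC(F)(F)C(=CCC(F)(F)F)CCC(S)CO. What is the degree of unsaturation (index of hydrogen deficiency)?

1

Degree of unsaturation = (number of rings) + (number of π bonds).
Ring closures in the SMILES: 0.
π bonds: 1 double bond (each 1 DoU) → 1 DoU from unsaturation.
Total DoU = 0 + 1 = 1.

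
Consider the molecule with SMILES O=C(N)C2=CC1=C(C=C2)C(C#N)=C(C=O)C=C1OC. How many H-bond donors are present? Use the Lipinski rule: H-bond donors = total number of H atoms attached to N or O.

2

Donors: find every N or O and count the H atoms it carries.
  atom 1 (O): bond orders sum to 2 → 0 H
  atom 3 (N): bond orders sum to 1 → 2 H
  atom 12 (N): bond orders sum to 3 → 0 H
  atom 15 (O): bond orders sum to 2 → 0 H
  atom 18 (O): bond orders sum to 2 → 0 H
Lipinski HBD = 2.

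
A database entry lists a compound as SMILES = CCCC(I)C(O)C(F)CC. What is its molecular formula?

C8H16FIO

Walk through each heavy atom and fill implicit hydrogens from standard valence (C 4, N 3, O 2, S 2, halogen 1):
  atom 1: C, bond orders sum to 1 (valence 4) → 3 H
  atom 2: C, bond orders sum to 2 (valence 4) → 2 H
  atom 3: C, bond orders sum to 2 (valence 4) → 2 H
  atom 4: C, bond orders sum to 3 (valence 4) → 1 H
  atom 5: I (halogen, monovalent) → 0 H
  atom 6: C, bond orders sum to 3 (valence 4) → 1 H
  atom 7: O, bond orders sum to 1 (valence 2) → 1 H
  atom 8: C, bond orders sum to 3 (valence 4) → 1 H
  atom 9: F (halogen, monovalent) → 0 H
  atom 10: C, bond orders sum to 2 (valence 4) → 2 H
  atom 11: C, bond orders sum to 1 (valence 4) → 3 H
Totals → C:8, H:16, F:1, I:1, O:1.
In Hill order: C8H16FIO.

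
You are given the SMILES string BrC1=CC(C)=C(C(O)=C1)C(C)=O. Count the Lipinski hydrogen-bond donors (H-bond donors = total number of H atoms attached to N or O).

1

Donors: find every N or O and count the H atoms it carries.
  atom 8 (O): bond orders sum to 1 → 1 H
  atom 12 (O): bond orders sum to 2 → 0 H
Lipinski HBD = 1.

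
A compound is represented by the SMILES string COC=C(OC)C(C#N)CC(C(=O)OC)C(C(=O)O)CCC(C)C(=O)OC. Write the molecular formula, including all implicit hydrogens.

Walk through each heavy atom and fill implicit hydrogens from standard valence (C 4, N 3, O 2, S 2, halogen 1):
  atom 1: C, bond orders sum to 1 (valence 4) → 3 H
  atom 2: O, bond orders sum to 2 (valence 2) → 0 H
  atom 3: C, bond orders sum to 3 (valence 4) → 1 H
  atom 4: C, bond orders sum to 4 (valence 4) → 0 H
  atom 5: O, bond orders sum to 2 (valence 2) → 0 H
  atom 6: C, bond orders sum to 1 (valence 4) → 3 H
  atom 7: C, bond orders sum to 3 (valence 4) → 1 H
  atom 8: C, bond orders sum to 4 (valence 4) → 0 H
  atom 9: N, bond orders sum to 3 (valence 3) → 0 H
  atom 10: C, bond orders sum to 2 (valence 4) → 2 H
  atom 11: C, bond orders sum to 3 (valence 4) → 1 H
  atom 12: C, bond orders sum to 4 (valence 4) → 0 H
  atom 13: O, bond orders sum to 2 (valence 2) → 0 H
  atom 14: O, bond orders sum to 2 (valence 2) → 0 H
  atom 15: C, bond orders sum to 1 (valence 4) → 3 H
  atom 16: C, bond orders sum to 3 (valence 4) → 1 H
  atom 17: C, bond orders sum to 4 (valence 4) → 0 H
  atom 18: O, bond orders sum to 2 (valence 2) → 0 H
  atom 19: O, bond orders sum to 1 (valence 2) → 1 H
  atom 20: C, bond orders sum to 2 (valence 4) → 2 H
  atom 21: C, bond orders sum to 2 (valence 4) → 2 H
  atom 22: C, bond orders sum to 3 (valence 4) → 1 H
  atom 23: C, bond orders sum to 1 (valence 4) → 3 H
  atom 24: C, bond orders sum to 4 (valence 4) → 0 H
  atom 25: O, bond orders sum to 2 (valence 2) → 0 H
  atom 26: O, bond orders sum to 2 (valence 2) → 0 H
  atom 27: C, bond orders sum to 1 (valence 4) → 3 H
Totals → C:18, H:27, N:1, O:8.

C18H27NO8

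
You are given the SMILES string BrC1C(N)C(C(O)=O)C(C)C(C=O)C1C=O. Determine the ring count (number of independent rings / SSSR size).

In SMILES, each pair of matching ring-closure digits denotes one ring-closing bond; the number of such bonds equals the number of independent rings.
Ring-closure bonds here: 1.

1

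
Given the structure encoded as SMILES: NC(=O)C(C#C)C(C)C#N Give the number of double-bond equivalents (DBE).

Degree of unsaturation = (number of rings) + (number of π bonds).
Ring closures in the SMILES: 0.
π bonds: 1 double bond (each 1 DoU), 2 triple bonds (each 2 DoU) → 5 DoU from unsaturation.
Total DoU = 0 + 5 = 5.

5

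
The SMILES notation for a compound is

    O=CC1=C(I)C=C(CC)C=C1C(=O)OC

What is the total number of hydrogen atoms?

11

Walk through each heavy atom and fill implicit hydrogens from standard valence (C 4, N 3, O 2, S 2, halogen 1):
  atom 1: O, bond orders sum to 2 (valence 2) → 0 H
  atom 2: C, bond orders sum to 3 (valence 4) → 1 H
  atom 3: C, bond orders sum to 4 (valence 4) → 0 H
  atom 4: C, bond orders sum to 4 (valence 4) → 0 H
  atom 5: I (halogen, monovalent) → 0 H
  atom 6: C, bond orders sum to 3 (valence 4) → 1 H
  atom 7: C, bond orders sum to 4 (valence 4) → 0 H
  atom 8: C, bond orders sum to 2 (valence 4) → 2 H
  atom 9: C, bond orders sum to 1 (valence 4) → 3 H
  atom 10: C, bond orders sum to 3 (valence 4) → 1 H
  atom 11: C, bond orders sum to 4 (valence 4) → 0 H
  atom 12: C, bond orders sum to 4 (valence 4) → 0 H
  atom 13: O, bond orders sum to 2 (valence 2) → 0 H
  atom 14: O, bond orders sum to 2 (valence 2) → 0 H
  atom 15: C, bond orders sum to 1 (valence 4) → 3 H
Total hydrogens: 11.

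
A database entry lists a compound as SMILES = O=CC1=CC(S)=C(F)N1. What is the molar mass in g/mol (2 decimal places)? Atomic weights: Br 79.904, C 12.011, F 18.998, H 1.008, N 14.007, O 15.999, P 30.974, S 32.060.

145.15 g/mol

First, the molecular formula is C5H4FNOS (counting implicit H from valence).
  C: 5 × 12.011 = 60.055
  F: 1 × 18.998 = 18.998
  H: 4 × 1.008 = 4.032
  N: 1 × 14.007 = 14.007
  O: 1 × 15.999 = 15.999
  S: 1 × 32.060 = 32.060
Sum: 5×12.011 + 1×18.998 + 4×1.008 + 1×14.007 + 1×15.999 + 1×32.060 = 145.151 → 145.15 g/mol.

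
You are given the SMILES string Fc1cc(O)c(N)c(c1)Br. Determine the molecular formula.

Walk through each heavy atom and fill implicit hydrogens from standard valence (C 4, N 3, O 2, S 2, halogen 1); for lowercase aromatic atoms, an aromatic c carries 1 H when it has two neighbours and 0 H with three, and aromatic n carries 0 H:
  atom 1: F (halogen, monovalent) → 0 H
  atom 2: aromatic c, 3 neighbours → 0 H
  atom 3: aromatic c, 2 neighbours → 1 H
  atom 4: aromatic c, 3 neighbours → 0 H
  atom 5: O, bond orders sum to 1 (valence 2) → 1 H
  atom 6: aromatic c, 3 neighbours → 0 H
  atom 7: N, bond orders sum to 1 (valence 3) → 2 H
  atom 8: aromatic c, 3 neighbours → 0 H
  atom 9: aromatic c, 2 neighbours → 1 H
  atom 10: Br (halogen, monovalent) → 0 H
Totals → C:6, H:5, Br:1, F:1, N:1, O:1.

C6H5BrFNO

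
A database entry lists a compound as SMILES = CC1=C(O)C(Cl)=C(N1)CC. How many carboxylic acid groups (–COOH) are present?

0

Scan the SMILES for the carboxylic acid motif — none present.
Groups that are present: 1 hydroxyl.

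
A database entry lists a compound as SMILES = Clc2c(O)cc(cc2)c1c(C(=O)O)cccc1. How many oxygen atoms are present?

Scan the SMILES for O atoms (remember two-letter symbols like Cl and Br are single atoms).
Oxygen count: 3.

3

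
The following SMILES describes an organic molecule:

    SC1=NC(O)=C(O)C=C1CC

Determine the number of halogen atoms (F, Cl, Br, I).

0

Scan the SMILES for the halogen motif — none present.
Groups that are present: 2 hydroxyl, 1 thiol.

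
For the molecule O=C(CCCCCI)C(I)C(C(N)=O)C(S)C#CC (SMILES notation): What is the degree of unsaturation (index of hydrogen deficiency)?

4

Molecular formula: C13H19I2NO2S.
DoU = (2C + 2 + N − H − X) / 2, where X is the halogen count and O/S are ignored.
    = (2·13 + 2 + 1 − 19 − 2) / 2 = 8 / 2 = 4.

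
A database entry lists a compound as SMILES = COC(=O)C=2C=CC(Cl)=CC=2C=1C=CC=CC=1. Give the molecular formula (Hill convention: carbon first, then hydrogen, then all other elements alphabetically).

C14H11ClO2

Walk through each heavy atom and fill implicit hydrogens from standard valence (C 4, N 3, O 2, S 2, halogen 1):
  atom 1: C, bond orders sum to 1 (valence 4) → 3 H
  atom 2: O, bond orders sum to 2 (valence 2) → 0 H
  atom 3: C, bond orders sum to 4 (valence 4) → 0 H
  atom 4: O, bond orders sum to 2 (valence 2) → 0 H
  atom 5: C, bond orders sum to 4 (valence 4) → 0 H
  atom 6: C, bond orders sum to 3 (valence 4) → 1 H
  atom 7: C, bond orders sum to 3 (valence 4) → 1 H
  atom 8: C, bond orders sum to 4 (valence 4) → 0 H
  atom 9: Cl (halogen, monovalent) → 0 H
  atom 10: C, bond orders sum to 3 (valence 4) → 1 H
  atom 11: C, bond orders sum to 4 (valence 4) → 0 H
  atom 12: C, bond orders sum to 4 (valence 4) → 0 H
  atom 13: C, bond orders sum to 3 (valence 4) → 1 H
  atom 14: C, bond orders sum to 3 (valence 4) → 1 H
  atom 15: C, bond orders sum to 3 (valence 4) → 1 H
  atom 16: C, bond orders sum to 3 (valence 4) → 1 H
  atom 17: C, bond orders sum to 3 (valence 4) → 1 H
Totals → C:14, H:11, Cl:1, O:2.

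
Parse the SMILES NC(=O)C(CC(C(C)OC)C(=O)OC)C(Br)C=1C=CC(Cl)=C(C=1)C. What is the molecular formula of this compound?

C17H23BrClNO4

Walk through each heavy atom and fill implicit hydrogens from standard valence (C 4, N 3, O 2, S 2, halogen 1):
  atom 1: N, bond orders sum to 1 (valence 3) → 2 H
  atom 2: C, bond orders sum to 4 (valence 4) → 0 H
  atom 3: O, bond orders sum to 2 (valence 2) → 0 H
  atom 4: C, bond orders sum to 3 (valence 4) → 1 H
  atom 5: C, bond orders sum to 2 (valence 4) → 2 H
  atom 6: C, bond orders sum to 3 (valence 4) → 1 H
  atom 7: C, bond orders sum to 3 (valence 4) → 1 H
  atom 8: C, bond orders sum to 1 (valence 4) → 3 H
  atom 9: O, bond orders sum to 2 (valence 2) → 0 H
  atom 10: C, bond orders sum to 1 (valence 4) → 3 H
  atom 11: C, bond orders sum to 4 (valence 4) → 0 H
  atom 12: O, bond orders sum to 2 (valence 2) → 0 H
  atom 13: O, bond orders sum to 2 (valence 2) → 0 H
  atom 14: C, bond orders sum to 1 (valence 4) → 3 H
  atom 15: C, bond orders sum to 3 (valence 4) → 1 H
  atom 16: Br (halogen, monovalent) → 0 H
  atom 17: C, bond orders sum to 4 (valence 4) → 0 H
  atom 18: C, bond orders sum to 3 (valence 4) → 1 H
  atom 19: C, bond orders sum to 3 (valence 4) → 1 H
  atom 20: C, bond orders sum to 4 (valence 4) → 0 H
  atom 21: Cl (halogen, monovalent) → 0 H
  atom 22: C, bond orders sum to 4 (valence 4) → 0 H
  atom 23: C, bond orders sum to 3 (valence 4) → 1 H
  atom 24: C, bond orders sum to 1 (valence 4) → 3 H
Totals → C:17, H:23, Br:1, Cl:1, N:1, O:4.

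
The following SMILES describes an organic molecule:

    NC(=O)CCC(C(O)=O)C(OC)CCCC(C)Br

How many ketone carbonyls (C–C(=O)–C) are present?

Scan the SMILES for the ketone motif — none present.
Groups that are present: 1 amide, 1 carboxylic acid, 1 ether.

0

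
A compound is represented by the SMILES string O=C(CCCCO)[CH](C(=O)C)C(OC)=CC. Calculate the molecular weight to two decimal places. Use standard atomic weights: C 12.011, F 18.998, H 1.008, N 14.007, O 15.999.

228.29 g/mol

First, the molecular formula is C12H20O4 (counting implicit H from valence).
  C: 12 × 12.011 = 144.132
  H: 20 × 1.008 = 20.160
  O: 4 × 15.999 = 63.996
Sum: 12×12.011 + 20×1.008 + 4×15.999 = 228.288 → 228.29 g/mol.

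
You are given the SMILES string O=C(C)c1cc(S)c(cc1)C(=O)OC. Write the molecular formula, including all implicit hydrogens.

Walk through each heavy atom and fill implicit hydrogens from standard valence (C 4, N 3, O 2, S 2, halogen 1); for lowercase aromatic atoms, an aromatic c carries 1 H when it has two neighbours and 0 H with three, and aromatic n carries 0 H:
  atom 1: O, bond orders sum to 2 (valence 2) → 0 H
  atom 2: C, bond orders sum to 4 (valence 4) → 0 H
  atom 3: C, bond orders sum to 1 (valence 4) → 3 H
  atom 4: aromatic c, 3 neighbours → 0 H
  atom 5: aromatic c, 2 neighbours → 1 H
  atom 6: aromatic c, 3 neighbours → 0 H
  atom 7: S, bond orders sum to 1 (valence 2) → 1 H
  atom 8: aromatic c, 3 neighbours → 0 H
  atom 9: aromatic c, 2 neighbours → 1 H
  atom 10: aromatic c, 2 neighbours → 1 H
  atom 11: C, bond orders sum to 4 (valence 4) → 0 H
  atom 12: O, bond orders sum to 2 (valence 2) → 0 H
  atom 13: O, bond orders sum to 2 (valence 2) → 0 H
  atom 14: C, bond orders sum to 1 (valence 4) → 3 H
Totals → C:10, H:10, O:3, S:1.

C10H10O3S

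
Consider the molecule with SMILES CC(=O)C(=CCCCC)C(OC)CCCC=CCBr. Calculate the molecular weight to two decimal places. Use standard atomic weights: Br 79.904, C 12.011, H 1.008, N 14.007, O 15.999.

First, the molecular formula is C16H27BrO2 (counting implicit H from valence).
  Br: 1 × 79.904 = 79.904
  C: 16 × 12.011 = 192.176
  H: 27 × 1.008 = 27.216
  O: 2 × 15.999 = 31.998
Sum: 1×79.904 + 16×12.011 + 27×1.008 + 2×15.999 = 331.294 → 331.29 g/mol.

331.29 g/mol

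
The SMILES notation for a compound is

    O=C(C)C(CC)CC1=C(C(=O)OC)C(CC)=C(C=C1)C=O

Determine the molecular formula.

Walk through each heavy atom and fill implicit hydrogens from standard valence (C 4, N 3, O 2, S 2, halogen 1):
  atom 1: O, bond orders sum to 2 (valence 2) → 0 H
  atom 2: C, bond orders sum to 4 (valence 4) → 0 H
  atom 3: C, bond orders sum to 1 (valence 4) → 3 H
  atom 4: C, bond orders sum to 3 (valence 4) → 1 H
  atom 5: C, bond orders sum to 2 (valence 4) → 2 H
  atom 6: C, bond orders sum to 1 (valence 4) → 3 H
  atom 7: C, bond orders sum to 2 (valence 4) → 2 H
  atom 8: C, bond orders sum to 4 (valence 4) → 0 H
  atom 9: C, bond orders sum to 4 (valence 4) → 0 H
  atom 10: C, bond orders sum to 4 (valence 4) → 0 H
  atom 11: O, bond orders sum to 2 (valence 2) → 0 H
  atom 12: O, bond orders sum to 2 (valence 2) → 0 H
  atom 13: C, bond orders sum to 1 (valence 4) → 3 H
  atom 14: C, bond orders sum to 4 (valence 4) → 0 H
  atom 15: C, bond orders sum to 2 (valence 4) → 2 H
  atom 16: C, bond orders sum to 1 (valence 4) → 3 H
  atom 17: C, bond orders sum to 4 (valence 4) → 0 H
  atom 18: C, bond orders sum to 3 (valence 4) → 1 H
  atom 19: C, bond orders sum to 3 (valence 4) → 1 H
  atom 20: C, bond orders sum to 3 (valence 4) → 1 H
  atom 21: O, bond orders sum to 2 (valence 2) → 0 H
Totals → C:17, H:22, O:4.

C17H22O4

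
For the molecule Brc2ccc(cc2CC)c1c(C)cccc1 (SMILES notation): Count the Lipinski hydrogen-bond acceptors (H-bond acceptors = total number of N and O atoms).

N atoms: 0; O atoms: 0.
Lipinski HBA = 0 + 0 = 0.

0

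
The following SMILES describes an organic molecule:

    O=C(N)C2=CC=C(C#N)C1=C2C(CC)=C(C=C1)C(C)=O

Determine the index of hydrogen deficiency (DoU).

11

Degree of unsaturation = (number of rings) + (number of π bonds).
Ring closures in the SMILES: 2.
π bonds: 7 double bonds (each 1 DoU), 1 triple bond (each 2 DoU) → 9 DoU from unsaturation.
Total DoU = 2 + 9 = 11.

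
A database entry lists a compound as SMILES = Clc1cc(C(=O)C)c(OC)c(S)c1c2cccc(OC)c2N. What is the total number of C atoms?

Count every carbon token in the SMILES (each C, including those in ring-closure positions and inside branches).
Carbon count: 16.

16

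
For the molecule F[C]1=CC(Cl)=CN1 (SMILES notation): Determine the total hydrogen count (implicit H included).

Walk through each heavy atom and fill implicit hydrogens from standard valence (C 4, N 3, O 2, S 2, halogen 1):
  atom 1: F (halogen, monovalent) → 0 H
  atom 2: C with explicit H count 0
  atom 3: C, bond orders sum to 3 (valence 4) → 1 H
  atom 4: C, bond orders sum to 4 (valence 4) → 0 H
  atom 5: Cl (halogen, monovalent) → 0 H
  atom 6: C, bond orders sum to 3 (valence 4) → 1 H
  atom 7: N, bond orders sum to 2 (valence 3) → 1 H
Total hydrogens: 3.

3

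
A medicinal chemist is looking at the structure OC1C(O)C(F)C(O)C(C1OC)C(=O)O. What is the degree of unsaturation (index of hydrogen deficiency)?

Degree of unsaturation = (number of rings) + (number of π bonds).
Ring closures in the SMILES: 1.
π bonds: 1 double bond (each 1 DoU) → 1 DoU from unsaturation.
Total DoU = 1 + 1 = 2.

2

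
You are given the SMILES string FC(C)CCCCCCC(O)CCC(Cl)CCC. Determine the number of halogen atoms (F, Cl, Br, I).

2

Halogen atoms appear at heavy-atom positions 1, 15 (1×Cl, 1×F).
Other groups present: 1 hydroxyl.
Halogen count: 2.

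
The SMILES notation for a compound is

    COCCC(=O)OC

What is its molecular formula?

C5H10O3

Walk through each heavy atom and fill implicit hydrogens from standard valence (C 4, N 3, O 2, S 2, halogen 1):
  atom 1: C, bond orders sum to 1 (valence 4) → 3 H
  atom 2: O, bond orders sum to 2 (valence 2) → 0 H
  atom 3: C, bond orders sum to 2 (valence 4) → 2 H
  atom 4: C, bond orders sum to 2 (valence 4) → 2 H
  atom 5: C, bond orders sum to 4 (valence 4) → 0 H
  atom 6: O, bond orders sum to 2 (valence 2) → 0 H
  atom 7: O, bond orders sum to 2 (valence 2) → 0 H
  atom 8: C, bond orders sum to 1 (valence 4) → 3 H
Totals → C:5, H:10, O:3.
In Hill order: C5H10O3.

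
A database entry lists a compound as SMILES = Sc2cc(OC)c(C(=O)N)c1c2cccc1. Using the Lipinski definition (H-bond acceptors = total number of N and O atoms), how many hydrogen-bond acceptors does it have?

N atoms: 1; O atoms: 2.
Lipinski HBA = 1 + 2 = 3.

3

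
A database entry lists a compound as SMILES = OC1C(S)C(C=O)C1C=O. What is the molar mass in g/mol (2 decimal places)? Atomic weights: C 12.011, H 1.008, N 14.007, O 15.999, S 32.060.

160.19 g/mol

First, the molecular formula is C6H8O3S (counting implicit H from valence).
  C: 6 × 12.011 = 72.066
  H: 8 × 1.008 = 8.064
  O: 3 × 15.999 = 47.997
  S: 1 × 32.060 = 32.060
Sum: 6×12.011 + 8×1.008 + 3×15.999 + 1×32.060 = 160.187 → 160.19 g/mol.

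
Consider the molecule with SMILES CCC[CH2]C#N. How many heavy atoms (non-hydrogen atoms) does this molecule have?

Every atom symbol written in the SMILES (organic subset) is one heavy atom; implicit H are not written.
Heavy atoms by element → C:5, N:1.
Total: 6.

6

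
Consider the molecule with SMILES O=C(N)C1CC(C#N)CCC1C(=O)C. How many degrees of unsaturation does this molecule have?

Degree of unsaturation = (number of rings) + (number of π bonds).
Ring closures in the SMILES: 1.
π bonds: 2 double bonds (each 1 DoU), 1 triple bond (each 2 DoU) → 4 DoU from unsaturation.
Total DoU = 1 + 4 = 5.

5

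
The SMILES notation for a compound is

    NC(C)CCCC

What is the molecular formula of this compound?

Walk through each heavy atom and fill implicit hydrogens from standard valence (C 4, N 3, O 2, S 2, halogen 1):
  atom 1: N, bond orders sum to 1 (valence 3) → 2 H
  atom 2: C, bond orders sum to 3 (valence 4) → 1 H
  atom 3: C, bond orders sum to 1 (valence 4) → 3 H
  atom 4: C, bond orders sum to 2 (valence 4) → 2 H
  atom 5: C, bond orders sum to 2 (valence 4) → 2 H
  atom 6: C, bond orders sum to 2 (valence 4) → 2 H
  atom 7: C, bond orders sum to 1 (valence 4) → 3 H
Totals → C:6, H:15, N:1.

C6H15N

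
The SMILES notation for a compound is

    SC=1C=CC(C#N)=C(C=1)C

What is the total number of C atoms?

8

Count every carbon token in the SMILES (each C, including those in ring-closure positions and inside branches).
Carbon count: 8.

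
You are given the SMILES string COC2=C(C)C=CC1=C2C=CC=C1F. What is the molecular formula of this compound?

C12H11FO

Walk through each heavy atom and fill implicit hydrogens from standard valence (C 4, N 3, O 2, S 2, halogen 1):
  atom 1: C, bond orders sum to 1 (valence 4) → 3 H
  atom 2: O, bond orders sum to 2 (valence 2) → 0 H
  atom 3: C, bond orders sum to 4 (valence 4) → 0 H
  atom 4: C, bond orders sum to 4 (valence 4) → 0 H
  atom 5: C, bond orders sum to 1 (valence 4) → 3 H
  atom 6: C, bond orders sum to 3 (valence 4) → 1 H
  atom 7: C, bond orders sum to 3 (valence 4) → 1 H
  atom 8: C, bond orders sum to 4 (valence 4) → 0 H
  atom 9: C, bond orders sum to 4 (valence 4) → 0 H
  atom 10: C, bond orders sum to 3 (valence 4) → 1 H
  atom 11: C, bond orders sum to 3 (valence 4) → 1 H
  atom 12: C, bond orders sum to 3 (valence 4) → 1 H
  atom 13: C, bond orders sum to 4 (valence 4) → 0 H
  atom 14: F (halogen, monovalent) → 0 H
Totals → C:12, H:11, F:1, O:1.
In Hill order: C12H11FO.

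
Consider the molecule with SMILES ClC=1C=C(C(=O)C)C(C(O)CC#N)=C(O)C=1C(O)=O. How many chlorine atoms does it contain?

1

Scan the SMILES for Cl atoms (remember two-letter symbols like Cl and Br are single atoms).
Chlorine count: 1.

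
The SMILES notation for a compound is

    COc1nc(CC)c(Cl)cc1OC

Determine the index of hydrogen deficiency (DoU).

4

Molecular formula: C9H12ClNO2.
DoU = (2C + 2 + N − H − X) / 2, where X is the halogen count and O/S are ignored.
    = (2·9 + 2 + 1 − 12 − 1) / 2 = 8 / 2 = 4.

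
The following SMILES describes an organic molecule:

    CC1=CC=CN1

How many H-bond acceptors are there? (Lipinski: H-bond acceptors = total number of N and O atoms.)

N atoms: 1; O atoms: 0.
Lipinski HBA = 1 + 0 = 1.

1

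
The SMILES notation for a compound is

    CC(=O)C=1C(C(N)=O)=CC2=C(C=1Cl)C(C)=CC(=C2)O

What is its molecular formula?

Walk through each heavy atom and fill implicit hydrogens from standard valence (C 4, N 3, O 2, S 2, halogen 1):
  atom 1: C, bond orders sum to 1 (valence 4) → 3 H
  atom 2: C, bond orders sum to 4 (valence 4) → 0 H
  atom 3: O, bond orders sum to 2 (valence 2) → 0 H
  atom 4: C, bond orders sum to 4 (valence 4) → 0 H
  atom 5: C, bond orders sum to 4 (valence 4) → 0 H
  atom 6: C, bond orders sum to 4 (valence 4) → 0 H
  atom 7: N, bond orders sum to 1 (valence 3) → 2 H
  atom 8: O, bond orders sum to 2 (valence 2) → 0 H
  atom 9: C, bond orders sum to 3 (valence 4) → 1 H
  atom 10: C, bond orders sum to 4 (valence 4) → 0 H
  atom 11: C, bond orders sum to 4 (valence 4) → 0 H
  atom 12: C, bond orders sum to 4 (valence 4) → 0 H
  atom 13: Cl (halogen, monovalent) → 0 H
  atom 14: C, bond orders sum to 4 (valence 4) → 0 H
  atom 15: C, bond orders sum to 1 (valence 4) → 3 H
  atom 16: C, bond orders sum to 3 (valence 4) → 1 H
  atom 17: C, bond orders sum to 4 (valence 4) → 0 H
  atom 18: C, bond orders sum to 3 (valence 4) → 1 H
  atom 19: O, bond orders sum to 1 (valence 2) → 1 H
Totals → C:14, H:12, Cl:1, N:1, O:3.
In Hill order: C14H12ClNO3.

C14H12ClNO3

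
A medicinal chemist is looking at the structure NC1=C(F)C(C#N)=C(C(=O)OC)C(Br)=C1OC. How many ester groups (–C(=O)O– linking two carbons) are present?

The ester motif appears at heavy-atom position 9 in the SMILES.
Other groups present: 1 ether, 1 nitrile, 1 primary amine.
Ester count: 1.

1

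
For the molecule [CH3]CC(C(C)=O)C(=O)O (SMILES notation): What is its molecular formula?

C6H10O3

Walk through each heavy atom and fill implicit hydrogens from standard valence (C 4, N 3, O 2, S 2, halogen 1):
  atom 1: C with explicit H count 3
  atom 2: C, bond orders sum to 2 (valence 4) → 2 H
  atom 3: C, bond orders sum to 3 (valence 4) → 1 H
  atom 4: C, bond orders sum to 4 (valence 4) → 0 H
  atom 5: C, bond orders sum to 1 (valence 4) → 3 H
  atom 6: O, bond orders sum to 2 (valence 2) → 0 H
  atom 7: C, bond orders sum to 4 (valence 4) → 0 H
  atom 8: O, bond orders sum to 2 (valence 2) → 0 H
  atom 9: O, bond orders sum to 1 (valence 2) → 1 H
Totals → C:6, H:10, O:3.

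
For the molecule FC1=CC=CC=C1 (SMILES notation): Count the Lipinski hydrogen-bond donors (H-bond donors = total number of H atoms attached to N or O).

Donors: find every N or O and count the H atoms it carries.
  (no N or O atoms present)
Lipinski HBD = 0.

0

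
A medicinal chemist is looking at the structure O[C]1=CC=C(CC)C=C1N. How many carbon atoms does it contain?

8

Count every carbon token in the SMILES (each C, including those in ring-closure positions and inside branches).
Carbon count: 8.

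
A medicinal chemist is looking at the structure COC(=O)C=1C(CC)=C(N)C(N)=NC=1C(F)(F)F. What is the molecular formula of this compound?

Walk through each heavy atom and fill implicit hydrogens from standard valence (C 4, N 3, O 2, S 2, halogen 1):
  atom 1: C, bond orders sum to 1 (valence 4) → 3 H
  atom 2: O, bond orders sum to 2 (valence 2) → 0 H
  atom 3: C, bond orders sum to 4 (valence 4) → 0 H
  atom 4: O, bond orders sum to 2 (valence 2) → 0 H
  atom 5: C, bond orders sum to 4 (valence 4) → 0 H
  atom 6: C, bond orders sum to 4 (valence 4) → 0 H
  atom 7: C, bond orders sum to 2 (valence 4) → 2 H
  atom 8: C, bond orders sum to 1 (valence 4) → 3 H
  atom 9: C, bond orders sum to 4 (valence 4) → 0 H
  atom 10: N, bond orders sum to 1 (valence 3) → 2 H
  atom 11: C, bond orders sum to 4 (valence 4) → 0 H
  atom 12: N, bond orders sum to 1 (valence 3) → 2 H
  atom 13: N, bond orders sum to 3 (valence 3) → 0 H
  atom 14: C, bond orders sum to 4 (valence 4) → 0 H
  atom 15: C, bond orders sum to 4 (valence 4) → 0 H
  atom 16: F (halogen, monovalent) → 0 H
  atom 17: F (halogen, monovalent) → 0 H
  atom 18: F (halogen, monovalent) → 0 H
Totals → C:10, H:12, F:3, N:3, O:2.

C10H12F3N3O2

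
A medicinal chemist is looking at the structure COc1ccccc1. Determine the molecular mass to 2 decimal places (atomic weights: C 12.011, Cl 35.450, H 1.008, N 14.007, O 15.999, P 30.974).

108.14 g/mol

First, the molecular formula is C7H8O (counting implicit H from valence).
  C: 7 × 12.011 = 84.077
  H: 8 × 1.008 = 8.064
  O: 1 × 15.999 = 15.999
Sum: 7×12.011 + 8×1.008 + 1×15.999 = 108.140 → 108.14 g/mol.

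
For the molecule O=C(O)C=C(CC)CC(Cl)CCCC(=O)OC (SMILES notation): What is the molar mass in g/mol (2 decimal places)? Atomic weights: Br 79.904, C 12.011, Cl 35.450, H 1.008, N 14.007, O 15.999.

262.73 g/mol

First, the molecular formula is C12H19ClO4 (counting implicit H from valence).
  C: 12 × 12.011 = 144.132
  Cl: 1 × 35.450 = 35.450
  H: 19 × 1.008 = 19.152
  O: 4 × 15.999 = 63.996
Sum: 12×12.011 + 1×35.450 + 19×1.008 + 4×15.999 = 262.730 → 262.73 g/mol.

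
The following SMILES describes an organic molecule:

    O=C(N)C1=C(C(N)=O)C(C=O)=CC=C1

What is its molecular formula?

Walk through each heavy atom and fill implicit hydrogens from standard valence (C 4, N 3, O 2, S 2, halogen 1):
  atom 1: O, bond orders sum to 2 (valence 2) → 0 H
  atom 2: C, bond orders sum to 4 (valence 4) → 0 H
  atom 3: N, bond orders sum to 1 (valence 3) → 2 H
  atom 4: C, bond orders sum to 4 (valence 4) → 0 H
  atom 5: C, bond orders sum to 4 (valence 4) → 0 H
  atom 6: C, bond orders sum to 4 (valence 4) → 0 H
  atom 7: N, bond orders sum to 1 (valence 3) → 2 H
  atom 8: O, bond orders sum to 2 (valence 2) → 0 H
  atom 9: C, bond orders sum to 4 (valence 4) → 0 H
  atom 10: C, bond orders sum to 3 (valence 4) → 1 H
  atom 11: O, bond orders sum to 2 (valence 2) → 0 H
  atom 12: C, bond orders sum to 3 (valence 4) → 1 H
  atom 13: C, bond orders sum to 3 (valence 4) → 1 H
  atom 14: C, bond orders sum to 3 (valence 4) → 1 H
Totals → C:9, H:8, N:2, O:3.

C9H8N2O3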